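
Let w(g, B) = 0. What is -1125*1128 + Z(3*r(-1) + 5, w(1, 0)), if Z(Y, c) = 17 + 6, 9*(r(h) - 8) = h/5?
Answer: -1268977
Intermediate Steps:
r(h) = 8 + h/45 (r(h) = 8 + (h/5)/9 = 8 + h/45)
Z(Y, c) = 23
-1125*1128 + Z(3*r(-1) + 5, w(1, 0)) = -1125*1128 + 23 = -1269000 + 23 = -1268977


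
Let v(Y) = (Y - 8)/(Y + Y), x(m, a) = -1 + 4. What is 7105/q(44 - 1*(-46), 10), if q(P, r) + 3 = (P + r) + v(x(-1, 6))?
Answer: 42630/577 ≈ 73.882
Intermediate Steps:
x(m, a) = 3
v(Y) = (-8 + Y)/(2*Y) (v(Y) = (-8 + Y)/((2*Y)) = (-8 + Y)*(1/(2*Y)) = (-8 + Y)/(2*Y))
q(P, r) = -23/6 + P + r (q(P, r) = -3 + ((P + r) + (½)*(-8 + 3)/3) = -3 + ((P + r) + (½)*(⅓)*(-5)) = -3 + ((P + r) - ⅚) = -3 + (-⅚ + P + r) = -23/6 + P + r)
7105/q(44 - 1*(-46), 10) = 7105/(-23/6 + (44 - 1*(-46)) + 10) = 7105/(-23/6 + (44 + 46) + 10) = 7105/(-23/6 + 90 + 10) = 7105/(577/6) = 7105*(6/577) = 42630/577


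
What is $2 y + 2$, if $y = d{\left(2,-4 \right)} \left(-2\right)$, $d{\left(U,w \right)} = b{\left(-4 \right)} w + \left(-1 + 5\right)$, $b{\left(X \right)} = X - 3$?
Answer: $-126$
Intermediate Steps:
$b{\left(X \right)} = -3 + X$ ($b{\left(X \right)} = X - 3 = -3 + X$)
$d{\left(U,w \right)} = 4 - 7 w$ ($d{\left(U,w \right)} = \left(-3 - 4\right) w + \left(-1 + 5\right) = - 7 w + 4 = 4 - 7 w$)
$y = -64$ ($y = \left(4 - -28\right) \left(-2\right) = \left(4 + 28\right) \left(-2\right) = 32 \left(-2\right) = -64$)
$2 y + 2 = 2 \left(-64\right) + 2 = -128 + 2 = -126$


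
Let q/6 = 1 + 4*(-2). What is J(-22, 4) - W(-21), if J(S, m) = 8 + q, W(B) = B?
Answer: -13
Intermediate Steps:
q = -42 (q = 6*(1 + 4*(-2)) = 6*(1 - 8) = 6*(-7) = -42)
J(S, m) = -34 (J(S, m) = 8 - 42 = -34)
J(-22, 4) - W(-21) = -34 - 1*(-21) = -34 + 21 = -13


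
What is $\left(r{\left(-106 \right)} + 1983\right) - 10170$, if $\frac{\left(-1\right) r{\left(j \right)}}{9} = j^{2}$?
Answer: $-109311$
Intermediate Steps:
$r{\left(j \right)} = - 9 j^{2}$
$\left(r{\left(-106 \right)} + 1983\right) - 10170 = \left(- 9 \left(-106\right)^{2} + 1983\right) - 10170 = \left(\left(-9\right) 11236 + 1983\right) + \left(-14041 + 3871\right) = \left(-101124 + 1983\right) - 10170 = -99141 - 10170 = -109311$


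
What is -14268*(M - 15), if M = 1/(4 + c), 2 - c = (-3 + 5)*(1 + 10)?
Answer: 859647/4 ≈ 2.1491e+5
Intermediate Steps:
c = -20 (c = 2 - (-3 + 5)*(1 + 10) = 2 - 2*11 = 2 - 1*22 = 2 - 22 = -20)
M = -1/16 (M = 1/(4 - 20) = 1/(-16) = -1/16 ≈ -0.062500)
-14268*(M - 15) = -14268*(-1/16 - 15) = -14268*(-241/16) = 859647/4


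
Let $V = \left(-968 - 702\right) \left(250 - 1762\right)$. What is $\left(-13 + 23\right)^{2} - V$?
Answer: $-2524940$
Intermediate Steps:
$V = 2525040$ ($V = \left(-1670\right) \left(-1512\right) = 2525040$)
$\left(-13 + 23\right)^{2} - V = \left(-13 + 23\right)^{2} - 2525040 = 10^{2} - 2525040 = 100 - 2525040 = -2524940$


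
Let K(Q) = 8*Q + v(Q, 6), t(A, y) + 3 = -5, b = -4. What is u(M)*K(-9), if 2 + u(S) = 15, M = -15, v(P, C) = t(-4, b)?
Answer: -1040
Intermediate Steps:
t(A, y) = -8 (t(A, y) = -3 - 5 = -8)
v(P, C) = -8
K(Q) = -8 + 8*Q (K(Q) = 8*Q - 8 = -8 + 8*Q)
u(S) = 13 (u(S) = -2 + 15 = 13)
u(M)*K(-9) = 13*(-8 + 8*(-9)) = 13*(-8 - 72) = 13*(-80) = -1040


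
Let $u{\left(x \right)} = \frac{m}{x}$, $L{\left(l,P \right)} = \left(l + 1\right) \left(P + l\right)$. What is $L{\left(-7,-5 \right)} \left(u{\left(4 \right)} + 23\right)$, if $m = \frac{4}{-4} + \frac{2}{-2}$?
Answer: $1620$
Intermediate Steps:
$m = -2$ ($m = 4 \left(- \frac{1}{4}\right) + 2 \left(- \frac{1}{2}\right) = -1 - 1 = -2$)
$L{\left(l,P \right)} = \left(1 + l\right) \left(P + l\right)$
$u{\left(x \right)} = - \frac{2}{x}$
$L{\left(-7,-5 \right)} \left(u{\left(4 \right)} + 23\right) = \left(-5 - 7 + \left(-7\right)^{2} - -35\right) \left(- \frac{2}{4} + 23\right) = \left(-5 - 7 + 49 + 35\right) \left(\left(-2\right) \frac{1}{4} + 23\right) = 72 \left(- \frac{1}{2} + 23\right) = 72 \cdot \frac{45}{2} = 1620$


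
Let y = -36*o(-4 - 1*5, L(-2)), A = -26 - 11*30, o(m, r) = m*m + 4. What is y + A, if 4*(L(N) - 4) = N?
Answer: -3416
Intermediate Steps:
L(N) = 4 + N/4
o(m, r) = 4 + m² (o(m, r) = m² + 4 = 4 + m²)
A = -356 (A = -26 - 330 = -356)
y = -3060 (y = -36*(4 + (-4 - 1*5)²) = -36*(4 + (-4 - 5)²) = -36*(4 + (-9)²) = -36*(4 + 81) = -36*85 = -3060)
y + A = -3060 - 356 = -3416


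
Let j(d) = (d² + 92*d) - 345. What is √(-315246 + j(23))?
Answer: I*√312946 ≈ 559.42*I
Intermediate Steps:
j(d) = -345 + d² + 92*d
√(-315246 + j(23)) = √(-315246 + (-345 + 23² + 92*23)) = √(-315246 + (-345 + 529 + 2116)) = √(-315246 + 2300) = √(-312946) = I*√312946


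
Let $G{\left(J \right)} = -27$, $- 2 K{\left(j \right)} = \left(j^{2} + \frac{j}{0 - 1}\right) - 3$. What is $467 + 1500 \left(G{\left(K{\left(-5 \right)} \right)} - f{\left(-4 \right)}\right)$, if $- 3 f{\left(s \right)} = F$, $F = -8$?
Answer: $-44033$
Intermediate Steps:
$K{\left(j \right)} = \frac{3}{2} + \frac{j}{2} - \frac{j^{2}}{2}$ ($K{\left(j \right)} = - \frac{\left(j^{2} + \frac{j}{0 - 1}\right) - 3}{2} = - \frac{\left(j^{2} + \frac{j}{-1}\right) - 3}{2} = - \frac{\left(j^{2} - j\right) - 3}{2} = - \frac{-3 + j^{2} - j}{2} = \frac{3}{2} + \frac{j}{2} - \frac{j^{2}}{2}$)
$f{\left(s \right)} = \frac{8}{3}$ ($f{\left(s \right)} = \left(- \frac{1}{3}\right) \left(-8\right) = \frac{8}{3}$)
$467 + 1500 \left(G{\left(K{\left(-5 \right)} \right)} - f{\left(-4 \right)}\right) = 467 + 1500 \left(-27 - \frac{8}{3}\right) = 467 + 1500 \left(- \frac{89}{3}\right) = 467 - 44500 = -44033$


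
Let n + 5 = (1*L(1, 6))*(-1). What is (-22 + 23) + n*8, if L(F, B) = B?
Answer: -87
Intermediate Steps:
n = -11 (n = -5 + (1*6)*(-1) = -5 + 6*(-1) = -5 - 6 = -11)
(-22 + 23) + n*8 = (-22 + 23) - 11*8 = 1 - 88 = -87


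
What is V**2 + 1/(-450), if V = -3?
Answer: 4049/450 ≈ 8.9978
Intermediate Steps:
V**2 + 1/(-450) = (-3)**2 + 1/(-450) = 9 - 1/450 = 4049/450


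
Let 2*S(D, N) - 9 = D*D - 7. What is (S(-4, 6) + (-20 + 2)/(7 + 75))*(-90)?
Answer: -32400/41 ≈ -790.24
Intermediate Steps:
S(D, N) = 1 + D²/2 (S(D, N) = 9/2 + (D*D - 7)/2 = 9/2 + (D² - 7)/2 = 9/2 + (-7 + D²)/2 = 9/2 + (-7/2 + D²/2) = 1 + D²/2)
(S(-4, 6) + (-20 + 2)/(7 + 75))*(-90) = ((1 + (½)*(-4)²) + (-20 + 2)/(7 + 75))*(-90) = ((1 + (½)*16) - 18/82)*(-90) = ((1 + 8) - 18*1/82)*(-90) = (9 - 9/41)*(-90) = (360/41)*(-90) = -32400/41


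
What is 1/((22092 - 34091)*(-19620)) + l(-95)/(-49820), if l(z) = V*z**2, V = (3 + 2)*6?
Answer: -3187003391759/586432166580 ≈ -5.4346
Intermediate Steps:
V = 30 (V = 5*6 = 30)
l(z) = 30*z**2
1/((22092 - 34091)*(-19620)) + l(-95)/(-49820) = 1/((22092 - 34091)*(-19620)) + (30*(-95)**2)/(-49820) = -1/19620/(-11999) + (30*9025)*(-1/49820) = -1/11999*(-1/19620) + 270750*(-1/49820) = 1/235420380 - 27075/4982 = -3187003391759/586432166580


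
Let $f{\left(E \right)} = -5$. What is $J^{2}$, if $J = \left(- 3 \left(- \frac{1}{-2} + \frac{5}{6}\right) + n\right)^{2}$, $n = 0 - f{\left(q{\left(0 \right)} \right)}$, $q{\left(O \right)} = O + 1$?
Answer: $1$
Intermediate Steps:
$q{\left(O \right)} = 1 + O$
$n = 5$ ($n = 0 - -5 = 0 + 5 = 5$)
$J = 1$ ($J = \left(- 3 \left(- \frac{1}{-2} + \frac{5}{6}\right) + 5\right)^{2} = \left(- 3 \left(\left(-1\right) \left(- \frac{1}{2}\right) + 5 \cdot \frac{1}{6}\right) + 5\right)^{2} = \left(- 3 \left(\frac{1}{2} + \frac{5}{6}\right) + 5\right)^{2} = \left(\left(-3\right) \frac{4}{3} + 5\right)^{2} = \left(-4 + 5\right)^{2} = 1^{2} = 1$)
$J^{2} = 1^{2} = 1$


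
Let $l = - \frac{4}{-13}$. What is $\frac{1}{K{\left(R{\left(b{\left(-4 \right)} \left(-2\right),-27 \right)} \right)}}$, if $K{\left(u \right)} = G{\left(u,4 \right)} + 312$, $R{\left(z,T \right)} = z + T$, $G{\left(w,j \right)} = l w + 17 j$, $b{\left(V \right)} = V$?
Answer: $\frac{13}{4864} \approx 0.0026727$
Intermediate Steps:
$l = \frac{4}{13}$ ($l = \left(-4\right) \left(- \frac{1}{13}\right) = \frac{4}{13} \approx 0.30769$)
$G{\left(w,j \right)} = 17 j + \frac{4 w}{13}$ ($G{\left(w,j \right)} = \frac{4 w}{13} + 17 j = 17 j + \frac{4 w}{13}$)
$R{\left(z,T \right)} = T + z$
$K{\left(u \right)} = 380 + \frac{4 u}{13}$ ($K{\left(u \right)} = \left(17 \cdot 4 + \frac{4 u}{13}\right) + 312 = \left(68 + \frac{4 u}{13}\right) + 312 = 380 + \frac{4 u}{13}$)
$\frac{1}{K{\left(R{\left(b{\left(-4 \right)} \left(-2\right),-27 \right)} \right)}} = \frac{1}{380 + \frac{4 \left(-27 - -8\right)}{13}} = \frac{1}{380 + \frac{4 \left(-27 + 8\right)}{13}} = \frac{1}{380 + \frac{4}{13} \left(-19\right)} = \frac{1}{380 - \frac{76}{13}} = \frac{1}{\frac{4864}{13}} = \frac{13}{4864}$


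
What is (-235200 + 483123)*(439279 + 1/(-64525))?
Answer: 7027247888786502/64525 ≈ 1.0891e+11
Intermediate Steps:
(-235200 + 483123)*(439279 + 1/(-64525)) = 247923*(439279 - 1/64525) = 247923*(28344477474/64525) = 7027247888786502/64525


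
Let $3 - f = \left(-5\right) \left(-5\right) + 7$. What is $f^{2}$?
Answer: $841$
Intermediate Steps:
$f = -29$ ($f = 3 - \left(\left(-5\right) \left(-5\right) + 7\right) = 3 - \left(25 + 7\right) = 3 - 32 = -29$)
$f^{2} = \left(-29\right)^{2} = 841$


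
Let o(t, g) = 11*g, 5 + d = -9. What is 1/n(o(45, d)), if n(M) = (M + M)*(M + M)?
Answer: 1/94864 ≈ 1.0541e-5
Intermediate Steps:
d = -14 (d = -5 - 9 = -14)
n(M) = 4*M² (n(M) = (2*M)*(2*M) = 4*M²)
1/n(o(45, d)) = 1/(4*(11*(-14))²) = 1/(4*(-154)²) = 1/(4*23716) = 1/94864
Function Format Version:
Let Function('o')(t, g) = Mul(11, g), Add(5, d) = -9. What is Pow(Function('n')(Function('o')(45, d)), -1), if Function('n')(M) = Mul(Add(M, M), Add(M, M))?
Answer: Rational(1, 94864) ≈ 1.0541e-5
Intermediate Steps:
d = -14 (d = Add(-5, -9) = -14)
Function('n')(M) = Mul(4, Pow(M, 2)) (Function('n')(M) = Mul(Mul(2, M), Mul(2, M)) = Mul(4, Pow(M, 2)))
Pow(Function('n')(Function('o')(45, d)), -1) = Pow(Mul(4, Pow(Mul(11, -14), 2)), -1) = Pow(Mul(4, Pow(-154, 2)), -1) = Pow(Mul(4, 23716), -1) = Pow(94864, -1) = Rational(1, 94864)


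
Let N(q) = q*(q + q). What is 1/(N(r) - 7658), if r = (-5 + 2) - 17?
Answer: -1/6858 ≈ -0.00014582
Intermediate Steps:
r = -20 (r = -3 - 17 = -20)
N(q) = 2*q² (N(q) = q*(2*q) = 2*q²)
1/(N(r) - 7658) = 1/(2*(-20)² - 7658) = 1/(2*400 - 7658) = 1/(800 - 7658) = 1/(-6858) = -1/6858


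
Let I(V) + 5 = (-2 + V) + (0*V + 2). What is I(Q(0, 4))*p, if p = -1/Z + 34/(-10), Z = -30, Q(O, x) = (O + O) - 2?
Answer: 707/30 ≈ 23.567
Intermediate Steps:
Q(O, x) = -2 + 2*O (Q(O, x) = 2*O - 2 = -2 + 2*O)
I(V) = -5 + V (I(V) = -5 + ((-2 + V) + (0*V + 2)) = -5 + ((-2 + V) + (0 + 2)) = -5 + ((-2 + V) + 2) = -5 + V)
p = -101/30 (p = -1/(-30) + 34/(-10) = -1*(-1/30) + 34*(-⅒) = 1/30 - 17/5 = -101/30 ≈ -3.3667)
I(Q(0, 4))*p = (-5 + (-2 + 2*0))*(-101/30) = (-5 + (-2 + 0))*(-101/30) = (-5 - 2)*(-101/30) = -7*(-101/30) = 707/30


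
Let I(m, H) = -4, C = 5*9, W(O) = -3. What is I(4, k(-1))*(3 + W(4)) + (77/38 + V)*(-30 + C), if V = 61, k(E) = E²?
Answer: 35925/38 ≈ 945.39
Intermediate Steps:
C = 45
I(4, k(-1))*(3 + W(4)) + (77/38 + V)*(-30 + C) = -4*(3 - 3) + (77/38 + 61)*(-30 + 45) = -4*0 + (77*(1/38) + 61)*15 = 0 + (77/38 + 61)*15 = 0 + (2395/38)*15 = 0 + 35925/38 = 35925/38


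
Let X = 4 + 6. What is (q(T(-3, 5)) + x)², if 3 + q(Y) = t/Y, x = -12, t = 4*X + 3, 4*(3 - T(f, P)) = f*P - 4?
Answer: 85849/961 ≈ 89.333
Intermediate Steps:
T(f, P) = 4 - P*f/4 (T(f, P) = 3 - (f*P - 4)/4 = 3 - (P*f - 4)/4 = 3 - (-4 + P*f)/4 = 3 + (1 - P*f/4) = 4 - P*f/4)
X = 10
t = 43 (t = 4*10 + 3 = 40 + 3 = 43)
q(Y) = -3 + 43/Y
(q(T(-3, 5)) + x)² = ((-3 + 43/(4 - ¼*5*(-3))) - 12)² = ((-3 + 43/(4 + 15/4)) - 12)² = ((-3 + 43/(31/4)) - 12)² = ((-3 + 43*(4/31)) - 12)² = ((-3 + 172/31) - 12)² = (79/31 - 12)² = (-293/31)² = 85849/961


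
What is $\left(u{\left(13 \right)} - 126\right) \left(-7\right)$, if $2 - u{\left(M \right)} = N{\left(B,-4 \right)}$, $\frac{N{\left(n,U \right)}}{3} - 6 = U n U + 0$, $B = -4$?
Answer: $-350$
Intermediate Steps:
$N{\left(n,U \right)} = 18 + 3 n U^{2}$ ($N{\left(n,U \right)} = 18 + 3 \left(U n U + 0\right) = 18 + 3 \left(n U^{2} + 0\right) = 18 + 3 n U^{2}$)
$u{\left(M \right)} = 176$ ($u{\left(M \right)} = 2 - \left(18 + 3 \left(-4\right) \left(-4\right)^{2}\right) = 2 - \left(18 + 3 \left(-4\right) 16\right) = 2 - \left(18 - 192\right) = 2 - -174 = 2 + 174 = 176$)
$\left(u{\left(13 \right)} - 126\right) \left(-7\right) = \left(176 - 126\right) \left(-7\right) = 50 \left(-7\right) = -350$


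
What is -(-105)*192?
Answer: 20160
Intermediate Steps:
-(-105)*192 = -105*(-192) = 20160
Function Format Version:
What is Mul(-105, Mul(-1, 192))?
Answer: 20160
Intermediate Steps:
Mul(-105, Mul(-1, 192)) = Mul(-105, -192) = 20160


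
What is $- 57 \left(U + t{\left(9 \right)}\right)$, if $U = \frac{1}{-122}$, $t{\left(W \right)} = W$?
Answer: $- \frac{62529}{122} \approx -512.53$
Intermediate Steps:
$U = - \frac{1}{122} \approx -0.0081967$
$- 57 \left(U + t{\left(9 \right)}\right) = - 57 \left(- \frac{1}{122} + 9\right) = \left(-57\right) \frac{1097}{122} = - \frac{62529}{122}$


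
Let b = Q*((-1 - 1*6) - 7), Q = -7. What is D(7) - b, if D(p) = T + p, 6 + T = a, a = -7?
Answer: -104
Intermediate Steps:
b = 98 (b = -7*((-1 - 1*6) - 7) = -7*((-1 - 6) - 7) = -7*(-7 - 7) = -7*(-14) = 98)
T = -13 (T = -6 - 7 = -13)
D(p) = -13 + p
D(7) - b = (-13 + 7) - 1*98 = -6 - 98 = -104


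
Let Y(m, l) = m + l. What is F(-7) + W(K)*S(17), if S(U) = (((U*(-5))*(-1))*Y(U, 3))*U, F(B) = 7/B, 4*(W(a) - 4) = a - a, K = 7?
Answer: 115599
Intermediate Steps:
W(a) = 4 (W(a) = 4 + (a - a)/4 = 4 + (¼)*0 = 4 + 0 = 4)
Y(m, l) = l + m
S(U) = 5*U²*(3 + U) (S(U) = (((U*(-5))*(-1))*(3 + U))*U = ((-5*U*(-1))*(3 + U))*U = ((5*U)*(3 + U))*U = (5*U*(3 + U))*U = 5*U²*(3 + U))
F(-7) + W(K)*S(17) = 7/(-7) + 4*(5*17²*(3 + 17)) = 7*(-⅐) + 4*(5*289*20) = -1 + 4*28900 = -1 + 115600 = 115599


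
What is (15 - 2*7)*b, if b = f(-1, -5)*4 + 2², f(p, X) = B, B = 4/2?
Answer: 12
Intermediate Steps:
B = 2 (B = 4*(½) = 2)
f(p, X) = 2
b = 12 (b = 2*4 + 2² = 8 + 4 = 12)
(15 - 2*7)*b = (15 - 2*7)*12 = (15 - 14)*12 = 1*12 = 12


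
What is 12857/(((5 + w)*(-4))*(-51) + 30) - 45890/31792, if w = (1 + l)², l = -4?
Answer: 5313677/1764456 ≈ 3.0115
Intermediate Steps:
w = 9 (w = (1 - 4)² = (-3)² = 9)
12857/(((5 + w)*(-4))*(-51) + 30) - 45890/31792 = 12857/(((5 + 9)*(-4))*(-51) + 30) - 45890/31792 = 12857/((14*(-4))*(-51) + 30) - 45890*1/31792 = 12857/(-56*(-51) + 30) - 22945/15896 = 12857/(2856 + 30) - 22945/15896 = 12857/2886 - 22945/15896 = 12857*(1/2886) - 22945/15896 = 989/222 - 22945/15896 = 5313677/1764456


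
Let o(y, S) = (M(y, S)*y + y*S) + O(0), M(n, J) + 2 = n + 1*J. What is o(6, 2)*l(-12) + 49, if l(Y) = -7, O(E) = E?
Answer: -287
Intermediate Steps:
M(n, J) = -2 + J + n (M(n, J) = -2 + (n + 1*J) = -2 + (n + J) = -2 + (J + n) = -2 + J + n)
o(y, S) = S*y + y*(-2 + S + y) (o(y, S) = ((-2 + S + y)*y + y*S) + 0 = (y*(-2 + S + y) + S*y) + 0 = (S*y + y*(-2 + S + y)) + 0 = S*y + y*(-2 + S + y))
o(6, 2)*l(-12) + 49 = (6*(-2 + 6 + 2*2))*(-7) + 49 = (6*(-2 + 6 + 4))*(-7) + 49 = (6*8)*(-7) + 49 = 48*(-7) + 49 = -336 + 49 = -287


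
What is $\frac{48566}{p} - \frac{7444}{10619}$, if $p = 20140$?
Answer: $\frac{182900097}{106933330} \approx 1.7104$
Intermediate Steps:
$\frac{48566}{p} - \frac{7444}{10619} = \frac{48566}{20140} - \frac{7444}{10619} = 48566 \cdot \frac{1}{20140} - \frac{7444}{10619} = \frac{24283}{10070} - \frac{7444}{10619} = \frac{182900097}{106933330}$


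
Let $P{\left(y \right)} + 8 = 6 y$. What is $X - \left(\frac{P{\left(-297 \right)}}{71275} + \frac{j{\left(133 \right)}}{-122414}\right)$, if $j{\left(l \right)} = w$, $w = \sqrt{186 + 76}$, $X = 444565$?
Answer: $\frac{6337274433}{14255} + \frac{\sqrt{262}}{122414} \approx 4.4457 \cdot 10^{5}$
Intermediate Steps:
$P{\left(y \right)} = -8 + 6 y$
$w = \sqrt{262} \approx 16.186$
$j{\left(l \right)} = \sqrt{262}$
$X - \left(\frac{P{\left(-297 \right)}}{71275} + \frac{j{\left(133 \right)}}{-122414}\right) = 444565 - \left(\frac{-8 + 6 \left(-297\right)}{71275} + \frac{\sqrt{262}}{-122414}\right) = 444565 - \left(\left(-8 - 1782\right) \frac{1}{71275} + \sqrt{262} \left(- \frac{1}{122414}\right)\right) = 444565 - \left(\left(-1790\right) \frac{1}{71275} - \frac{\sqrt{262}}{122414}\right) = 444565 - \left(- \frac{358}{14255} - \frac{\sqrt{262}}{122414}\right) = 444565 + \left(\frac{358}{14255} + \frac{\sqrt{262}}{122414}\right) = \frac{6337274433}{14255} + \frac{\sqrt{262}}{122414}$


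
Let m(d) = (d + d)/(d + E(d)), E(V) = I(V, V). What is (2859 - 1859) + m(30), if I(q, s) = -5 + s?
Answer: 11012/11 ≈ 1001.1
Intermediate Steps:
E(V) = -5 + V
m(d) = 2*d/(-5 + 2*d) (m(d) = (d + d)/(d + (-5 + d)) = (2*d)/(-5 + 2*d) = 2*d/(-5 + 2*d))
(2859 - 1859) + m(30) = (2859 - 1859) + 2*30/(-5 + 2*30) = 1000 + 2*30/(-5 + 60) = 1000 + 2*30/55 = 1000 + 2*30*(1/55) = 1000 + 12/11 = 11012/11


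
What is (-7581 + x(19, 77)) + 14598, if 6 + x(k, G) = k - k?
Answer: 7011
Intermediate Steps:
x(k, G) = -6 (x(k, G) = -6 + (k - k) = -6 + 0 = -6)
(-7581 + x(19, 77)) + 14598 = (-7581 - 6) + 14598 = -7587 + 14598 = 7011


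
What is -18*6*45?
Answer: -4860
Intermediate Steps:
-18*6*45 = -3*36*45 = -108*45 = -4860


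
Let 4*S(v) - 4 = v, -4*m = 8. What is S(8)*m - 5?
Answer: -11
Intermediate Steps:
m = -2 (m = -¼*8 = -2)
S(v) = 1 + v/4
S(8)*m - 5 = (1 + (¼)*8)*(-2) - 5 = (1 + 2)*(-2) - 5 = 3*(-2) - 5 = -6 - 5 = -11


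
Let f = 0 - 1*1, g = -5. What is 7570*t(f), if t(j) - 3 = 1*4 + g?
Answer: 15140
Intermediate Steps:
f = -1 (f = 0 - 1 = -1)
t(j) = 2 (t(j) = 3 + (1*4 - 5) = 3 + (4 - 5) = 3 - 1 = 2)
7570*t(f) = 7570*2 = 15140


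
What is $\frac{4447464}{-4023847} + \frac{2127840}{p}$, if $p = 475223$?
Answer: $\frac{6448565416008}{1912224642881} \approx 3.3723$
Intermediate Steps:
$\frac{4447464}{-4023847} + \frac{2127840}{p} = \frac{4447464}{-4023847} + \frac{2127840}{475223} = 4447464 \left(- \frac{1}{4023847}\right) + 2127840 \cdot \frac{1}{475223} = - \frac{4447464}{4023847} + \frac{2127840}{475223} = \frac{6448565416008}{1912224642881}$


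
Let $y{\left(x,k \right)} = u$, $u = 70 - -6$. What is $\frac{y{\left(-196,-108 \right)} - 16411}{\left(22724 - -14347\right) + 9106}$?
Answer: $- \frac{16335}{46177} \approx -0.35375$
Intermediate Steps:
$u = 76$ ($u = 70 + 6 = 76$)
$y{\left(x,k \right)} = 76$
$\frac{y{\left(-196,-108 \right)} - 16411}{\left(22724 - -14347\right) + 9106} = \frac{76 - 16411}{\left(22724 - -14347\right) + 9106} = - \frac{16335}{\left(22724 + 14347\right) + 9106} = - \frac{16335}{37071 + 9106} = - \frac{16335}{46177}$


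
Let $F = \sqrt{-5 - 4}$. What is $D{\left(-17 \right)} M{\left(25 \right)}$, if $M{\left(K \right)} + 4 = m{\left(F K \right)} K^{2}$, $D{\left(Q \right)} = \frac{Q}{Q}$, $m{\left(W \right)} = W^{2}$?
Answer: $-3515629$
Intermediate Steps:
$F = 3 i$ ($F = \sqrt{-9} = 3 i \approx 3.0 i$)
$D{\left(Q \right)} = 1$
$M{\left(K \right)} = -4 - 9 K^{4}$ ($M{\left(K \right)} = -4 + \left(3 i K\right)^{2} K^{2} = -4 + - 9 K^{2} K^{2} = -4 - 9 K^{4}$)
$D{\left(-17 \right)} M{\left(25 \right)} = 1 \left(-4 - 9 \cdot 25^{4}\right) = 1 \left(-4 - 3515625\right) = 1 \left(-3515629\right) = -3515629$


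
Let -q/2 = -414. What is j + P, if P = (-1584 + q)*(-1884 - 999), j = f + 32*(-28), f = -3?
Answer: 2178649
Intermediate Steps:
q = 828 (q = -2*(-414) = 828)
j = -899 (j = -3 + 32*(-28) = -3 - 896 = -899)
P = 2179548 (P = (-1584 + 828)*(-1884 - 999) = -756*(-2883) = 2179548)
j + P = -899 + 2179548 = 2178649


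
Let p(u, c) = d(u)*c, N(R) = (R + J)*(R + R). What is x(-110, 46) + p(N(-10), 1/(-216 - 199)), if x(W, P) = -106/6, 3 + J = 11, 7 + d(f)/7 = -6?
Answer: -21722/1245 ≈ -17.447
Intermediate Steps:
d(f) = -91 (d(f) = -49 + 7*(-6) = -49 - 42 = -91)
J = 8 (J = -3 + 11 = 8)
x(W, P) = -53/3 (x(W, P) = -106*1/6 = -53/3)
N(R) = 2*R*(8 + R) (N(R) = (R + 8)*(R + R) = (8 + R)*(2*R) = 2*R*(8 + R))
p(u, c) = -91*c
x(-110, 46) + p(N(-10), 1/(-216 - 199)) = -53/3 - 91/(-216 - 199) = -53/3 - 91/(-415) = -53/3 - 91*(-1/415) = -53/3 + 91/415 = -21722/1245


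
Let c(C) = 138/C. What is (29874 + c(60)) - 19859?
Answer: 100173/10 ≈ 10017.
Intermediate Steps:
(29874 + c(60)) - 19859 = (29874 + 138/60) - 19859 = (29874 + 138*(1/60)) - 19859 = (29874 + 23/10) - 19859 = 298763/10 - 19859 = 100173/10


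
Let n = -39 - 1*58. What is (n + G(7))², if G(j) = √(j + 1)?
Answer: 9417 - 388*√2 ≈ 8868.3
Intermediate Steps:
G(j) = √(1 + j)
n = -97 (n = -39 - 58 = -97)
(n + G(7))² = (-97 + √(1 + 7))² = (-97 + √8)² = (-97 + 2*√2)²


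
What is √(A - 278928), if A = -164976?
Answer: 272*I*√6 ≈ 666.26*I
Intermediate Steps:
√(A - 278928) = √(-164976 - 278928) = √(-443904) = 272*I*√6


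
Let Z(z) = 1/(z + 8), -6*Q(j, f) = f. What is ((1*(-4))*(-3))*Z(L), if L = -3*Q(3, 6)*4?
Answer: 3/5 ≈ 0.60000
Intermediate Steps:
Q(j, f) = -f/6
L = 12 (L = -(-1)*6/2*4 = -3*(-1)*4 = 3*4 = 12)
Z(z) = 1/(8 + z)
((1*(-4))*(-3))*Z(L) = ((1*(-4))*(-3))/(8 + 12) = -4*(-3)/20 = 12*(1/20) = 3/5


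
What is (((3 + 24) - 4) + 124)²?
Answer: 21609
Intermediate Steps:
(((3 + 24) - 4) + 124)² = ((27 - 4) + 124)² = (23 + 124)² = 147² = 21609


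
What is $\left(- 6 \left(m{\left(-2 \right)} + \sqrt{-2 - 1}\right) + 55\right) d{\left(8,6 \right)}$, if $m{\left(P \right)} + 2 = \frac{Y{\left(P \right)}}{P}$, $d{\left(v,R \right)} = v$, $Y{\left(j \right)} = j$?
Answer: $488 - 48 i \sqrt{3} \approx 488.0 - 83.138 i$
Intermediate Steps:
$m{\left(P \right)} = -1$ ($m{\left(P \right)} = -2 + \frac{P}{P} = -2 + 1 = -1$)
$\left(- 6 \left(m{\left(-2 \right)} + \sqrt{-2 - 1}\right) + 55\right) d{\left(8,6 \right)} = \left(- 6 \left(-1 + \sqrt{-2 - 1}\right) + 55\right) 8 = \left(- 6 \left(-1 + \sqrt{-3}\right) + 55\right) 8 = \left(- 6 \left(-1 + i \sqrt{3}\right) + 55\right) 8 = \left(\left(6 - 6 i \sqrt{3}\right) + 55\right) 8 = \left(61 - 6 i \sqrt{3}\right) 8 = 488 - 48 i \sqrt{3}$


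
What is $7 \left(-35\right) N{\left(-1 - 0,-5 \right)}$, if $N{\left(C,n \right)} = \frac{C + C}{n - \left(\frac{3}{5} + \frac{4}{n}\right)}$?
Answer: $- \frac{1225}{12} \approx -102.08$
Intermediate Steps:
$N{\left(C,n \right)} = \frac{2 C}{- \frac{3}{5} + n - \frac{4}{n}}$ ($N{\left(C,n \right)} = \frac{2 C}{n - \left(\frac{3}{5} + \frac{4}{n}\right)} = \frac{2 C}{- \frac{3}{5} + n - \frac{4}{n}}$)
$7 \left(-35\right) N{\left(-1 - 0,-5 \right)} = 7 \left(-35\right) 10 \left(-1 - 0\right) \left(-5\right) \frac{1}{-20 - -15 + 5 \left(-5\right)^{2}} = - 245 \cdot 10 \left(-1 + 0\right) \left(-5\right) \frac{1}{-20 + 15 + 5 \cdot 25} = - 245 \cdot 10 \left(-1\right) \left(-5\right) \frac{1}{-20 + 15 + 125} = - 245 \cdot 10 \left(-1\right) \left(-5\right) \frac{1}{120} = \left(-245\right) \frac{5}{12} = - \frac{1225}{12}$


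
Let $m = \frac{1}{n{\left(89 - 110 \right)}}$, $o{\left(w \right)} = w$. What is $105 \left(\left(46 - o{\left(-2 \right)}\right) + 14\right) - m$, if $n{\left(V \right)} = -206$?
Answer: $\frac{1341061}{206} \approx 6510.0$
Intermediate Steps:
$m = - \frac{1}{206}$ ($m = \frac{1}{-206} = - \frac{1}{206} \approx -0.0048544$)
$105 \left(\left(46 - o{\left(-2 \right)}\right) + 14\right) - m = 105 \left(\left(46 - -2\right) + 14\right) - - \frac{1}{206} = 105 \left(\left(46 + 2\right) + 14\right) + \frac{1}{206} = 105 \left(48 + 14\right) + \frac{1}{206} = 105 \cdot 62 + \frac{1}{206} = 6510 + \frac{1}{206} = \frac{1341061}{206}$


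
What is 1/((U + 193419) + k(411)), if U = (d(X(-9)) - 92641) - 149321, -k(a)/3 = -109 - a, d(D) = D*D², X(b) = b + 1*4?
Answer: -1/47108 ≈ -2.1228e-5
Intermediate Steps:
X(b) = 4 + b (X(b) = b + 4 = 4 + b)
d(D) = D³
k(a) = 327 + 3*a (k(a) = -3*(-109 - a) = 327 + 3*a)
U = -242087 (U = ((4 - 9)³ - 92641) - 149321 = ((-5)³ - 92641) - 149321 = (-125 - 92641) - 149321 = -92766 - 149321 = -242087)
1/((U + 193419) + k(411)) = 1/((-242087 + 193419) + (327 + 3*411)) = 1/(-48668 + (327 + 1233)) = 1/(-48668 + 1560) = 1/(-47108) = -1/47108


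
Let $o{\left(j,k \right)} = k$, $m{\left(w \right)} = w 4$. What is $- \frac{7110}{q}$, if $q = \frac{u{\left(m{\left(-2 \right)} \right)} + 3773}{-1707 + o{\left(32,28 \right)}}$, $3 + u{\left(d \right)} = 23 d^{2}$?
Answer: $\frac{5968845}{2621} \approx 2277.3$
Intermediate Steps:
$m{\left(w \right)} = 4 w$
$u{\left(d \right)} = -3 + 23 d^{2}$
$q = - \frac{5242}{1679}$ ($q = \frac{\left(-3 + 23 \left(4 \left(-2\right)\right)^{2}\right) + 3773}{-1707 + 28} = \frac{\left(-3 + 23 \left(-8\right)^{2}\right) + 3773}{-1679} = \left(\left(-3 + 23 \cdot 64\right) + 3773\right) \left(- \frac{1}{1679}\right) = \left(\left(-3 + 1472\right) + 3773\right) \left(- \frac{1}{1679}\right) = \left(1469 + 3773\right) \left(- \frac{1}{1679}\right) = 5242 \left(- \frac{1}{1679}\right) = - \frac{5242}{1679} \approx -3.1221$)
$- \frac{7110}{q} = - \frac{7110}{- \frac{5242}{1679}} = \left(-7110\right) \left(- \frac{1679}{5242}\right) = \frac{5968845}{2621}$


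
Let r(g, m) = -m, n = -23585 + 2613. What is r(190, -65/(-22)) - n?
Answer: 461319/22 ≈ 20969.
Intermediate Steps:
n = -20972
r(190, -65/(-22)) - n = -(-65)/(-22) - 1*(-20972) = -(-65)*(-1)/22 + 20972 = -1*65/22 + 20972 = -65/22 + 20972 = 461319/22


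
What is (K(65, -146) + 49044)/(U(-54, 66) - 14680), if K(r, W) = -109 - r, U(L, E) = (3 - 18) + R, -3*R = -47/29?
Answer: -2125845/639209 ≈ -3.3257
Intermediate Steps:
R = 47/87 (R = -(-47)/(3*29) = -⅓*(-47/29) = 47/87 ≈ 0.54023)
U(L, E) = -1258/87 (U(L, E) = (3 - 18) + 47/87 = -15 + 47/87 = -1258/87)
(K(65, -146) + 49044)/(U(-54, 66) - 14680) = ((-109 - 1*65) + 49044)/(-1258/87 - 14680) = ((-109 - 65) + 49044)/(-1278418/87) = (-174 + 49044)*(-87/1278418) = 48870*(-87/1278418) = -2125845/639209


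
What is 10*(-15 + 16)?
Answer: 10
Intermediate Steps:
10*(-15 + 16) = 10*1 = 10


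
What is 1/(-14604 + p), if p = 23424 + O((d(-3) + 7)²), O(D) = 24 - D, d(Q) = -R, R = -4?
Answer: 1/8723 ≈ 0.00011464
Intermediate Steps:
d(Q) = 4 (d(Q) = -1*(-4) = 4)
p = 23327 (p = 23424 + (24 - (4 + 7)²) = 23424 + (24 - 1*11²) = 23424 + (24 - 1*121) = 23424 + (24 - 121) = 23424 - 97 = 23327)
1/(-14604 + p) = 1/(-14604 + 23327) = 1/8723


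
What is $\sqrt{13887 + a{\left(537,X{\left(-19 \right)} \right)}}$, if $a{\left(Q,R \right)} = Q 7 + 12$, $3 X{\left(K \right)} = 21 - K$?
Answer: $9 \sqrt{218} \approx 132.88$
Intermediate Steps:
$X{\left(K \right)} = 7 - \frac{K}{3}$ ($X{\left(K \right)} = \frac{21 - K}{3} = 7 - \frac{K}{3}$)
$a{\left(Q,R \right)} = 12 + 7 Q$ ($a{\left(Q,R \right)} = 7 Q + 12 = 12 + 7 Q$)
$\sqrt{13887 + a{\left(537,X{\left(-19 \right)} \right)}} = \sqrt{13887 + \left(12 + 7 \cdot 537\right)} = \sqrt{13887 + \left(12 + 3759\right)} = \sqrt{13887 + 3771} = \sqrt{17658} = 9 \sqrt{218}$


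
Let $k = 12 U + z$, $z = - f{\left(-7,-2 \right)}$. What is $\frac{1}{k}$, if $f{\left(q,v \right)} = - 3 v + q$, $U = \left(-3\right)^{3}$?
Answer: $- \frac{1}{323} \approx -0.003096$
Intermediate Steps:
$U = -27$
$f{\left(q,v \right)} = q - 3 v$
$z = 1$ ($z = - (-7 - -6) = - (-7 + 6) = \left(-1\right) \left(-1\right) = 1$)
$k = -323$ ($k = 12 \left(-27\right) + 1 = -324 + 1 = -323$)
$\frac{1}{k} = \frac{1}{-323} = - \frac{1}{323}$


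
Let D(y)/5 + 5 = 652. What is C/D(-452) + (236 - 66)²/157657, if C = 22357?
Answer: 3618229049/510020395 ≈ 7.0943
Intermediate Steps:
D(y) = 3235 (D(y) = -25 + 5*652 = -25 + 3260 = 3235)
C/D(-452) + (236 - 66)²/157657 = 22357/3235 + (236 - 66)²/157657 = 22357*(1/3235) + 170²*(1/157657) = 22357/3235 + 28900*(1/157657) = 22357/3235 + 28900/157657 = 3618229049/510020395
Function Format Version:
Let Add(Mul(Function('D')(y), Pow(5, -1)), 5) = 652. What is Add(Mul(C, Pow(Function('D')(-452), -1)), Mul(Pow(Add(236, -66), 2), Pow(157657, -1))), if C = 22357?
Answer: Rational(3618229049, 510020395) ≈ 7.0943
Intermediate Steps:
Function('D')(y) = 3235 (Function('D')(y) = Add(-25, Mul(5, 652)) = Add(-25, 3260) = 3235)
Add(Mul(C, Pow(Function('D')(-452), -1)), Mul(Pow(Add(236, -66), 2), Pow(157657, -1))) = Add(Mul(22357, Pow(3235, -1)), Mul(Pow(Add(236, -66), 2), Pow(157657, -1))) = Add(Mul(22357, Rational(1, 3235)), Mul(Pow(170, 2), Rational(1, 157657))) = Add(Rational(22357, 3235), Mul(28900, Rational(1, 157657))) = Add(Rational(22357, 3235), Rational(28900, 157657)) = Rational(3618229049, 510020395)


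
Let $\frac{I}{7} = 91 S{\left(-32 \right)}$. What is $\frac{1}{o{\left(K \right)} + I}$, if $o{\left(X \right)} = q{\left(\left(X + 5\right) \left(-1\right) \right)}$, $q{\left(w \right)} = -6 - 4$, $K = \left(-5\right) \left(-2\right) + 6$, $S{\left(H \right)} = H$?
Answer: $- \frac{1}{20394} \approx -4.9034 \cdot 10^{-5}$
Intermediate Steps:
$K = 16$ ($K = 10 + 6 = 16$)
$q{\left(w \right)} = -10$ ($q{\left(w \right)} = -6 - 4 = -10$)
$I = -20384$ ($I = 7 \cdot 91 \left(-32\right) = 7 \left(-2912\right) = -20384$)
$o{\left(X \right)} = -10$
$\frac{1}{o{\left(K \right)} + I} = \frac{1}{-10 - 20384} = \frac{1}{-20394} = - \frac{1}{20394}$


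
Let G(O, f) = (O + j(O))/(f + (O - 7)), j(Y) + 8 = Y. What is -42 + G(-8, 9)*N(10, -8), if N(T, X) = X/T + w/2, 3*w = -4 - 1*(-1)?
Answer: -236/5 ≈ -47.200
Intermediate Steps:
j(Y) = -8 + Y
G(O, f) = (-8 + 2*O)/(-7 + O + f) (G(O, f) = (O + (-8 + O))/(f + (O - 7)) = (-8 + 2*O)/(f + (-7 + O)) = (-8 + 2*O)/(-7 + O + f))
w = -1 (w = (-4 - 1*(-1))/3 = (-4 + 1)/3 = (⅓)*(-3) = -1)
N(T, X) = -½ + X/T (N(T, X) = X/T - 1/2 = X/T - 1*½ = X/T - ½ = -½ + X/T)
-42 + G(-8, 9)*N(10, -8) = -42 + (2*(-4 - 8)/(-7 - 8 + 9))*((-8 - ½*10)/10) = -42 + (2*(-12)/(-6))*((-8 - 5)/10) = -42 + (2*(-⅙)*(-12))*((⅒)*(-13)) = -42 + 4*(-13/10) = -42 - 26/5 = -236/5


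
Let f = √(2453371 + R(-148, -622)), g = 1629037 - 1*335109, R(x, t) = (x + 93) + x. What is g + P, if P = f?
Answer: 1293928 + 4*√153323 ≈ 1.2955e+6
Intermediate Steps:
R(x, t) = 93 + 2*x (R(x, t) = (93 + x) + x = 93 + 2*x)
g = 1293928 (g = 1629037 - 335109 = 1293928)
f = 4*√153323 (f = √(2453371 + (93 + 2*(-148))) = √(2453371 + (93 - 296)) = √(2453371 - 203) = √2453168 = 4*√153323 ≈ 1566.3)
P = 4*√153323 ≈ 1566.3
g + P = 1293928 + 4*√153323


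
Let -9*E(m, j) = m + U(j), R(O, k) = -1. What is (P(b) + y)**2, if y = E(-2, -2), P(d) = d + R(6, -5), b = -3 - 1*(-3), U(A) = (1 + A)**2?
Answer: 64/81 ≈ 0.79012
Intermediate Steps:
E(m, j) = -m/9 - (1 + j)**2/9 (E(m, j) = -(m + (1 + j)**2)/9 = -m/9 - (1 + j)**2/9)
b = 0 (b = -3 + 3 = 0)
P(d) = -1 + d (P(d) = d - 1 = -1 + d)
y = 1/9 (y = -1/9*(-2) - (1 - 2)**2/9 = 2/9 - 1/9*(-1)**2 = 2/9 - 1/9*1 = 2/9 - 1/9 = 1/9 ≈ 0.11111)
(P(b) + y)**2 = ((-1 + 0) + 1/9)**2 = (-1 + 1/9)**2 = (-8/9)**2 = 64/81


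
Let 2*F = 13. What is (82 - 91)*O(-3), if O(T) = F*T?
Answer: 351/2 ≈ 175.50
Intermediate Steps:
F = 13/2 (F = (1/2)*13 = 13/2 ≈ 6.5000)
O(T) = 13*T/2
(82 - 91)*O(-3) = (82 - 91)*((13/2)*(-3)) = -9*(-39/2) = 351/2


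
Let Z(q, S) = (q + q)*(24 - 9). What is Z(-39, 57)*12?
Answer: -14040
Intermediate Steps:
Z(q, S) = 30*q (Z(q, S) = (2*q)*15 = 30*q)
Z(-39, 57)*12 = (30*(-39))*12 = -1170*12 = -14040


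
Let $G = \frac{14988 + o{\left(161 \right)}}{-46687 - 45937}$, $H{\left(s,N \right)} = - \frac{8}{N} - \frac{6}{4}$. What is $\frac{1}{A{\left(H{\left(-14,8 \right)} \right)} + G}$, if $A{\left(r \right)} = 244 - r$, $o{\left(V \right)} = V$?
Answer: $\frac{92624}{22816667} \approx 0.0040595$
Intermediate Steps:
$H{\left(s,N \right)} = - \frac{3}{2} - \frac{8}{N}$ ($H{\left(s,N \right)} = - \frac{8}{N} - \frac{3}{2} = - \frac{3}{2} - \frac{8}{N}$)
$G = - \frac{15149}{92624}$ ($G = \frac{14988 + 161}{-46687 - 45937} = \frac{15149}{-92624} = 15149 \left(- \frac{1}{92624}\right) = - \frac{15149}{92624} \approx -0.16355$)
$\frac{1}{A{\left(H{\left(-14,8 \right)} \right)} + G} = \frac{1}{\left(244 - \left(- \frac{3}{2} - \frac{8}{8}\right)\right) - \frac{15149}{92624}} = \frac{1}{\left(244 - \left(- \frac{3}{2} - 1\right)\right) - \frac{15149}{92624}} = \frac{1}{\left(244 - - \frac{5}{2}\right) - \frac{15149}{92624}} = \frac{1}{\left(244 + \frac{5}{2}\right) - \frac{15149}{92624}} = \frac{1}{\frac{493}{2} - \frac{15149}{92624}} = \frac{1}{\frac{22816667}{92624}} = \frac{92624}{22816667}$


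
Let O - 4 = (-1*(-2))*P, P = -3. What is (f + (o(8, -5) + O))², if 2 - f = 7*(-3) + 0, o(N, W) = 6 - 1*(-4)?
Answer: 961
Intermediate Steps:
o(N, W) = 10 (o(N, W) = 6 + 4 = 10)
O = -2 (O = 4 - 1*(-2)*(-3) = 4 + 2*(-3) = 4 - 6 = -2)
f = 23 (f = 2 - (7*(-3) + 0) = 2 - (-21 + 0) = 2 - 1*(-21) = 2 + 21 = 23)
(f + (o(8, -5) + O))² = (23 + (10 - 2))² = (23 + 8)² = 31² = 961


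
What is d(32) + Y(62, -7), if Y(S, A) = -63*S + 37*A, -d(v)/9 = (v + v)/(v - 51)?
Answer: -78559/19 ≈ -4134.7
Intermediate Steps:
d(v) = -18*v/(-51 + v) (d(v) = -9*(v + v)/(v - 51) = -9*2*v/(-51 + v) = -18*v/(-51 + v))
d(32) + Y(62, -7) = -18*32/(-51 + 32) + (-63*62 + 37*(-7)) = -18*32/(-19) + (-3906 - 259) = -18*32*(-1/19) - 4165 = 576/19 - 4165 = -78559/19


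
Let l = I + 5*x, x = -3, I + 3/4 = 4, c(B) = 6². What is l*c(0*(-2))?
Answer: -423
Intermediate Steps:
c(B) = 36
I = 13/4 (I = -¾ + 4 = 13/4 ≈ 3.2500)
l = -47/4 (l = 13/4 + 5*(-3) = 13/4 - 15 = -47/4 ≈ -11.750)
l*c(0*(-2)) = -47/4*36 = -423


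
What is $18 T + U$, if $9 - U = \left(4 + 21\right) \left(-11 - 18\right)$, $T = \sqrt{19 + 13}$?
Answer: $734 + 72 \sqrt{2} \approx 835.82$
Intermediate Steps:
$T = 4 \sqrt{2}$ ($T = \sqrt{32} = 4 \sqrt{2} \approx 5.6569$)
$U = 734$ ($U = 9 - \left(4 + 21\right) \left(-11 - 18\right) = 9 - 25 \left(-29\right) = 9 - -725 = 9 + 725 = 734$)
$18 T + U = 18 \cdot 4 \sqrt{2} + 734 = 72 \sqrt{2} + 734 = 734 + 72 \sqrt{2}$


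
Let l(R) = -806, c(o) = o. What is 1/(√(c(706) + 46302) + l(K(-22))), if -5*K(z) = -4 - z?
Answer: -31/23178 - √2938/150657 ≈ -0.0016973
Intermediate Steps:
K(z) = ⅘ + z/5 (K(z) = -(-4 - z)/5 = ⅘ + z/5)
1/(√(c(706) + 46302) + l(K(-22))) = 1/(√(706 + 46302) - 806) = 1/(√47008 - 806) = 1/(4*√2938 - 806) = 1/(-806 + 4*√2938)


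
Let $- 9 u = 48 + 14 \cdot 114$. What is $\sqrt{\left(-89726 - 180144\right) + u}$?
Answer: $\frac{i \sqrt{2430474}}{3} \approx 519.67 i$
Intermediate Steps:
$u = - \frac{548}{3}$ ($u = - \frac{48 + 14 \cdot 114}{9} = - \frac{48 + 1596}{9} = \left(- \frac{1}{9}\right) 1644 = - \frac{548}{3} \approx -182.67$)
$\sqrt{\left(-89726 - 180144\right) + u} = \sqrt{\left(-89726 - 180144\right) - \frac{548}{3}} = \sqrt{-269870 - \frac{548}{3}} = \sqrt{- \frac{810158}{3}} = \frac{i \sqrt{2430474}}{3}$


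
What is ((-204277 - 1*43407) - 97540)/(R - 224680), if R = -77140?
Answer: 86306/75455 ≈ 1.1438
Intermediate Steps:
((-204277 - 1*43407) - 97540)/(R - 224680) = ((-204277 - 1*43407) - 97540)/(-77140 - 224680) = ((-204277 - 43407) - 97540)/(-301820) = (-247684 - 97540)*(-1/301820) = -345224*(-1/301820) = 86306/75455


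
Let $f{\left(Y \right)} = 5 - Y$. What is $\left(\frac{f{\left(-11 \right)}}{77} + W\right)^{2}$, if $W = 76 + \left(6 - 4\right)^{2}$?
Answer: $\frac{38142976}{5929} \approx 6433.3$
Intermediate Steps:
$W = 80$ ($W = 76 + 2^{2} = 76 + 4 = 80$)
$\left(\frac{f{\left(-11 \right)}}{77} + W\right)^{2} = \left(\frac{5 - -11}{77} + 80\right)^{2} = \left(\left(5 + 11\right) \frac{1}{77} + 80\right)^{2} = \left(16 \cdot \frac{1}{77} + 80\right)^{2} = \left(\frac{16}{77} + 80\right)^{2} = \left(\frac{6176}{77}\right)^{2} = \frac{38142976}{5929}$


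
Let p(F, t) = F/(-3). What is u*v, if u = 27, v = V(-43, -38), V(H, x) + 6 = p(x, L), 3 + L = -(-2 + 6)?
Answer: 180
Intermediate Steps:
L = -7 (L = -3 - (-2 + 6) = -3 - 1*4 = -3 - 4 = -7)
p(F, t) = -F/3 (p(F, t) = F*(-1/3) = -F/3)
V(H, x) = -6 - x/3
v = 20/3 (v = -6 - 1/3*(-38) = -6 + 38/3 = 20/3 ≈ 6.6667)
u*v = 27*(20/3) = 180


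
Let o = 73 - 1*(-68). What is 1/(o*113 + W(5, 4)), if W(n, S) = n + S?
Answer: 1/15942 ≈ 6.2727e-5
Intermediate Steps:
W(n, S) = S + n
o = 141 (o = 73 + 68 = 141)
1/(o*113 + W(5, 4)) = 1/(141*113 + (4 + 5)) = 1/(15933 + 9) = 1/15942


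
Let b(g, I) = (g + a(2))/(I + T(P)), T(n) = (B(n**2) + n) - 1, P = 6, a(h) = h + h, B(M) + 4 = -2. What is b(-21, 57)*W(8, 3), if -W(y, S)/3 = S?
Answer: 153/56 ≈ 2.7321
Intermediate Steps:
B(M) = -6 (B(M) = -4 - 2 = -6)
a(h) = 2*h
W(y, S) = -3*S
T(n) = -7 + n (T(n) = (-6 + n) - 1 = -7 + n)
b(g, I) = (4 + g)/(-1 + I) (b(g, I) = (g + 2*2)/(I + (-7 + 6)) = (g + 4)/(I - 1) = (4 + g)/(-1 + I))
b(-21, 57)*W(8, 3) = ((4 - 21)/(-1 + 57))*(-3*3) = (-17/56)*(-9) = ((1/56)*(-17))*(-9) = -17/56*(-9) = 153/56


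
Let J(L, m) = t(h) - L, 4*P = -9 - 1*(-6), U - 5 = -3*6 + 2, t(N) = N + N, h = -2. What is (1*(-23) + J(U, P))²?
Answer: 256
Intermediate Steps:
t(N) = 2*N
U = -11 (U = 5 + (-3*6 + 2) = 5 + (-18 + 2) = 5 - 16 = -11)
P = -¾ (P = (-9 - 1*(-6))/4 = (-9 + 6)/4 = (¼)*(-3) = -¾ ≈ -0.75000)
J(L, m) = -4 - L (J(L, m) = 2*(-2) - L = -4 - L)
(1*(-23) + J(U, P))² = (1*(-23) + (-4 - 1*(-11)))² = (-23 + (-4 + 11))² = (-23 + 7)² = (-16)² = 256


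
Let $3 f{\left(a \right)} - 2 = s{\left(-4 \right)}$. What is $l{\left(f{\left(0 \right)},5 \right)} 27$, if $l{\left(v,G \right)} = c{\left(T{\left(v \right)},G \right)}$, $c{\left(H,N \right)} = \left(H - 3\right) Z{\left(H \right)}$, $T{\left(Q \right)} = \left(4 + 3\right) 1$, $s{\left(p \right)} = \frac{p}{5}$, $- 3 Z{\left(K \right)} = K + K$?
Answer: $-504$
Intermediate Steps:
$Z{\left(K \right)} = - \frac{2 K}{3}$ ($Z{\left(K \right)} = - \frac{K + K}{3} = - \frac{2 K}{3}$)
$s{\left(p \right)} = \frac{p}{5}$ ($s{\left(p \right)} = p \frac{1}{5} = \frac{p}{5}$)
$T{\left(Q \right)} = 7$ ($T{\left(Q \right)} = 7 \cdot 1 = 7$)
$f{\left(a \right)} = \frac{2}{5}$ ($f{\left(a \right)} = \frac{2}{3} + \frac{\frac{1}{5} \left(-4\right)}{3} = \frac{2}{3} + \frac{1}{3} \left(- \frac{4}{5}\right) = \frac{2}{3} - \frac{4}{15} = \frac{2}{5}$)
$c{\left(H,N \right)} = - \frac{2 H \left(-3 + H\right)}{3}$ ($c{\left(H,N \right)} = \left(H - 3\right) \left(- \frac{2 H}{3}\right) = \left(-3 + H\right) \left(- \frac{2 H}{3}\right) = - \frac{2 H \left(-3 + H\right)}{3}$)
$l{\left(v,G \right)} = - \frac{56}{3}$ ($l{\left(v,G \right)} = \frac{2}{3} \cdot 7 \left(3 - 7\right) = \frac{2}{3} \cdot 7 \left(-4\right) = - \frac{56}{3}$)
$l{\left(f{\left(0 \right)},5 \right)} 27 = \left(- \frac{56}{3}\right) 27 = -504$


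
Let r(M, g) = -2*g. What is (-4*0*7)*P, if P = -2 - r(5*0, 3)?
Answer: 0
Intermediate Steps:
P = 4 (P = -2 - (-2)*3 = -2 - 1*(-6) = -2 + 6 = 4)
(-4*0*7)*P = (-4*0*7)*4 = (0*7)*4 = 0*4 = 0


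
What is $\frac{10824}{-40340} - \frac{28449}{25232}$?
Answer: $- \frac{355185957}{254464720} \approx -1.3958$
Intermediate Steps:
$\frac{10824}{-40340} - \frac{28449}{25232} = 10824 \left(- \frac{1}{40340}\right) - \frac{28449}{25232} = - \frac{2706}{10085} - \frac{28449}{25232} = - \frac{355185957}{254464720}$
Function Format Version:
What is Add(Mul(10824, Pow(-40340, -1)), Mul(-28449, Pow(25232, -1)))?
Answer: Rational(-355185957, 254464720) ≈ -1.3958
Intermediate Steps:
Add(Mul(10824, Pow(-40340, -1)), Mul(-28449, Pow(25232, -1))) = Add(Mul(10824, Rational(-1, 40340)), Mul(-28449, Rational(1, 25232))) = Add(Rational(-2706, 10085), Rational(-28449, 25232)) = Rational(-355185957, 254464720)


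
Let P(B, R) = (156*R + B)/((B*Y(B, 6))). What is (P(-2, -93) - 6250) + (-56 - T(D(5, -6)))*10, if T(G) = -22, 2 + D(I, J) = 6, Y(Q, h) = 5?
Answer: -5139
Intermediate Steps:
D(I, J) = 4 (D(I, J) = -2 + 6 = 4)
P(B, R) = (B + 156*R)/(5*B) (P(B, R) = (156*R + B)/((B*5)) = (B + 156*R)/((5*B)) = (B + 156*R)*(1/(5*B)) = (B + 156*R)/(5*B))
(P(-2, -93) - 6250) + (-56 - T(D(5, -6)))*10 = ((⅕)*(-2 + 156*(-93))/(-2) - 6250) + (-56 - 1*(-22))*10 = ((⅕)*(-½)*(-2 - 14508) - 6250) + (-56 + 22)*10 = ((⅕)*(-½)*(-14510) - 6250) - 34*10 = (1451 - 6250) - 340 = -4799 - 340 = -5139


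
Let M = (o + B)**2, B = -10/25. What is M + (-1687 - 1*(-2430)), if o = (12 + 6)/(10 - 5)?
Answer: 18831/25 ≈ 753.24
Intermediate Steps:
B = -2/5 (B = -10*1/25 = -2/5 ≈ -0.40000)
o = 18/5 ≈ 3.6000
M = 256/25 (M = (18/5 - 2/5)**2 = (16/5)**2 = 256/25 ≈ 10.240)
M + (-1687 - 1*(-2430)) = 256/25 + (-1687 - 1*(-2430)) = 256/25 + (-1687 + 2430) = 256/25 + 743 = 18831/25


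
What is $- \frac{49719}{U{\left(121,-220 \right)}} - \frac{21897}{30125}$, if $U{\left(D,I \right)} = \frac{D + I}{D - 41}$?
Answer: $\frac{39940207399}{994125} \approx 40176.0$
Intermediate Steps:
$U{\left(D,I \right)} = \frac{D + I}{-41 + D}$
$- \frac{49719}{U{\left(121,-220 \right)}} - \frac{21897}{30125} = - \frac{49719}{\frac{1}{-41 + 121} \left(121 - 220\right)} - \frac{21897}{30125} = - \frac{49719}{\frac{1}{80} \left(-99\right)} - \frac{21897}{30125} = - \frac{49719}{- \frac{99}{80}} - \frac{21897}{30125} = \left(-49719\right) \left(- \frac{80}{99}\right) - \frac{21897}{30125} = \frac{1325840}{33} - \frac{21897}{30125} = \frac{39940207399}{994125}$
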